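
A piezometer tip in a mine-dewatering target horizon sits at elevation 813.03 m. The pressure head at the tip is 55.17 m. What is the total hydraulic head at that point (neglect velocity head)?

h ≈ 868.20 m

h = z + ψ = 813.03 + 55.17 = 868.20 m.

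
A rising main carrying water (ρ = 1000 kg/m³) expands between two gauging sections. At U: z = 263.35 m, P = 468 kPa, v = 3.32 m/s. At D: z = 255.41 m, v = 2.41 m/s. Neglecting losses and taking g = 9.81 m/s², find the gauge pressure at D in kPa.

Pressure head at U: ψ₁ = P₁/(ρg) = 468×1000 / (1000 × 9.81) = 47.71 m.
Velocity heads: v₁²/2g = 3.32²/19.62 = 0.562 m; v₂²/2g = 2.41²/19.62 = 0.296 m.
Total head H = z₁ + ψ₁ + v₁²/2g = 263.35 + 47.71 + 0.562 = 311.62 m.
ψ₂ = H − z₂ − v₂²/2g = 311.62 − 255.41 − 0.296 = 55.91 m.
P₂ = ρgψ₂ = 1000 × 9.81 × 55.91 ≈ 548 kPa.

P₂ ≈ 548 kPa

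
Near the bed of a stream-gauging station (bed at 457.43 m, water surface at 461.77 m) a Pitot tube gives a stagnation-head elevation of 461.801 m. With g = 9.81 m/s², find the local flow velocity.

v ≈ 0.780 m/s

Near the bed, under hydrostatic conditions, the piezometric head (z + ψ) equals the free-surface elevation, 461.77 m.
Velocity head = total − piezometric = 461.801 − 461.77 = 0.031 m.
v = √(2g·h_v) = √(2 × 9.81 × 0.031) = 0.780 m/s.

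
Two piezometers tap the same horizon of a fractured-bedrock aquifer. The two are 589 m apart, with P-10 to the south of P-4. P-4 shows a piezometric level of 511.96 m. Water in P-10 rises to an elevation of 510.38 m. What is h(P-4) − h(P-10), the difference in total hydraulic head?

Total head at P-4: h = 511.96 m (water level in the piezometer is the total head).
Total head at P-10: h = 510.38 m (water level in the piezometer is the total head).
Head difference: h(P-4) − h(P-10) = 511.96 − 510.38 = 1.58 m.

Δh ≈ 1.58 m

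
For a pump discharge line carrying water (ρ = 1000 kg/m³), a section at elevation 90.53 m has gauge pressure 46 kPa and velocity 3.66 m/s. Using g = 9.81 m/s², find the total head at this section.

h ≈ 95.90 m

Pressure head ψ = P/(ρg) = 46×1000 / (1000 × 9.81) = 4.69 m.
Velocity head = v²/(2g) = 3.66² / (2 × 9.81) = 0.683 m.
h = z + ψ + v²/(2g) = 90.53 + 4.69 + 0.683 = 95.90 m.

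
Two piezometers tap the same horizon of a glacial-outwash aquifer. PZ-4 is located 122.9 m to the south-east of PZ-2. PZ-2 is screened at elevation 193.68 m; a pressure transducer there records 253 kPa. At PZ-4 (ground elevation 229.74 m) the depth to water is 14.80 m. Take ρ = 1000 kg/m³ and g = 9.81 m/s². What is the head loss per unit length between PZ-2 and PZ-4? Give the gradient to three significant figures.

i ≈ 0.0369 m/m

Pressure head at PZ-2: ψ = P/(ρg) = 253×1000 / (1000 × 9.81) = 25.79 m.
Total head at PZ-2: h = z + ψ = 193.68 + 25.79 = 219.47 m.
Total head at PZ-4: h = 229.74 − 14.80 = 214.94 m.
Head difference: h(PZ-2) − h(PZ-4) = 219.47 − 214.94 = 4.53 m.
Hydraulic gradient: i = |Δh| / L = 4.53 / 122.9 = 0.0369.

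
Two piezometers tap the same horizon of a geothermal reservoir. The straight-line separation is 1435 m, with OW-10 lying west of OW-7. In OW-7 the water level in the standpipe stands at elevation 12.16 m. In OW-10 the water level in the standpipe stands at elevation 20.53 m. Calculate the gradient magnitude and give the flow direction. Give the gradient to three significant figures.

i ≈ 0.00583; groundwater flows toward the east

Total head at OW-7: h = 12.16 m (water level in the piezometer is the total head).
Total head at OW-10: h = 20.53 m (water level in the piezometer is the total head).
Head difference: h(OW-7) − h(OW-10) = 12.16 − 20.53 = -8.37 m.
Hydraulic gradient: i = |Δh| / L = 8.37 / 1435 = 0.00583.
Flow is from higher to lower head: from OW-10 toward OW-7, i.e. toward the east.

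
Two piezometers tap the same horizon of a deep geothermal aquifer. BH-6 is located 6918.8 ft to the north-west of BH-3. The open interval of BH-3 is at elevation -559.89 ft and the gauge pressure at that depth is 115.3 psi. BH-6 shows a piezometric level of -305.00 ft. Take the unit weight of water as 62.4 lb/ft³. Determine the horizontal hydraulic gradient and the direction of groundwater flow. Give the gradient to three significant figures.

i ≈ 0.00162; groundwater flows toward the north-west

Pressure head at BH-3: ψ = 144·P/γ = 144 × 115.3 / 62.4 = 266.08 ft.
Total head at BH-3: h = z + ψ = -559.89 + 266.08 = -293.81 ft.
Total head at BH-6: h = -305.00 ft (water level in the piezometer is the total head).
Head difference: h(BH-3) − h(BH-6) = -293.81 − (-305.00) = 11.19 ft.
Hydraulic gradient: i = |Δh| / L = 11.19 / 6918.8 = 0.00162.
Flow is from higher to lower head: from BH-3 toward BH-6, i.e. toward the north-west.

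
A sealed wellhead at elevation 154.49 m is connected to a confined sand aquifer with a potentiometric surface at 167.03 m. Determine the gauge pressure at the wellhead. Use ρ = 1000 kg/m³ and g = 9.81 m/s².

Head above the cap: Δh = 167.03 − 154.49 = 12.54 m.
P = ρgΔh = 1000 × 9.81 × 12.54 = 123017 Pa ≈ 123 kPa.

P ≈ 123 kPa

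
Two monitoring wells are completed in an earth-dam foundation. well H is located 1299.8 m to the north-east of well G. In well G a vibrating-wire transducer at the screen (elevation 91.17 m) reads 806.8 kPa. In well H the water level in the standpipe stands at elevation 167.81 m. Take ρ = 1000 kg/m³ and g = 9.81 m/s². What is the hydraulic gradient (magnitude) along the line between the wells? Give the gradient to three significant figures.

i ≈ 0.00431

Pressure head at well G: ψ = P/(ρg) = 806.8×1000 / (1000 × 9.81) = 82.24 m.
Total head at well G: h = z + ψ = 91.17 + 82.24 = 173.41 m.
Total head at well H: h = 167.81 m (water level in the piezometer is the total head).
Head difference: h(well G) − h(well H) = 173.41 − 167.81 = 5.60 m.
Hydraulic gradient: i = |Δh| / L = 5.60 / 1299.8 = 0.00431.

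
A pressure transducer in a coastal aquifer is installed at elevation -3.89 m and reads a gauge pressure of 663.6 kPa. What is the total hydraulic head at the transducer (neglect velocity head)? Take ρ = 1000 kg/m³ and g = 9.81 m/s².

ψ = P/(ρg) = 663.6×1000 / (1000 × 9.81) = 67.65 m.
h = z + ψ = -3.89 + 67.65 = 63.76 m.

h ≈ 63.76 m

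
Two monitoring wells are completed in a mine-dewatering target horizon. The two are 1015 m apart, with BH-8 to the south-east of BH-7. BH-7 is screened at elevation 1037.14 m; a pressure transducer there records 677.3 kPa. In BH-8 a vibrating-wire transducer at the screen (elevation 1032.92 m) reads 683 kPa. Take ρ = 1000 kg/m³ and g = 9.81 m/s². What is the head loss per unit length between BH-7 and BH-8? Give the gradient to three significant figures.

i ≈ 0.00359 m/m

Pressure head at BH-7: ψ = P/(ρg) = 677.3×1000 / (1000 × 9.81) = 69.04 m.
Total head at BH-7: h = z + ψ = 1037.14 + 69.04 = 1106.18 m.
Pressure head at BH-8: ψ = P/(ρg) = 683×1000 / (1000 × 9.81) = 69.62 m.
Total head at BH-8: h = z + ψ = 1032.92 + 69.62 = 1102.54 m.
Head difference: h(BH-7) − h(BH-8) = 1106.18 − 1102.54 = 3.64 m.
Hydraulic gradient: i = |Δh| / L = 3.64 / 1015 = 0.00359.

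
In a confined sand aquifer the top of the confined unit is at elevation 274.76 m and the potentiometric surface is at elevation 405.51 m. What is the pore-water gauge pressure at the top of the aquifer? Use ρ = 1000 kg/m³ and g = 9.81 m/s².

P ≈ 1280 kPa

Pressure head at the aquifer top: ψ = h − z = 405.51 − 274.76 = 130.75 m.
P = ρgψ = 1000 × 9.81 × 130.75 = 1282658 Pa ≈ 1280 kPa.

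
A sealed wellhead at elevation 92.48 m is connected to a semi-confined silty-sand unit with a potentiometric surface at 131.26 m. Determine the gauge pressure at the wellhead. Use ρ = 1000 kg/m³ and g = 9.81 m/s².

P ≈ 380 kPa

Head above the cap: Δh = 131.26 − 92.48 = 38.78 m.
P = ρgΔh = 1000 × 9.81 × 38.78 = 380432 Pa ≈ 380 kPa.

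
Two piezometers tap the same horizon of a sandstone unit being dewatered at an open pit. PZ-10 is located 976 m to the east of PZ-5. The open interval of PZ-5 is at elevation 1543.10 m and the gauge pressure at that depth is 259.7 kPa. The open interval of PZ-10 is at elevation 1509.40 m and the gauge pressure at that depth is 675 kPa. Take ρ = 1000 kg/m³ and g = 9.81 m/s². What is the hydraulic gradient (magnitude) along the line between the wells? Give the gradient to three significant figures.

i ≈ 0.00885

Pressure head at PZ-5: ψ = P/(ρg) = 259.7×1000 / (1000 × 9.81) = 26.47 m.
Total head at PZ-5: h = z + ψ = 1543.10 + 26.47 = 1569.57 m.
Pressure head at PZ-10: ψ = P/(ρg) = 675×1000 / (1000 × 9.81) = 68.81 m.
Total head at PZ-10: h = z + ψ = 1509.40 + 68.81 = 1578.21 m.
Head difference: h(PZ-5) − h(PZ-10) = 1569.57 − 1578.21 = -8.64 m.
Hydraulic gradient: i = |Δh| / L = 8.64 / 976 = 0.00885.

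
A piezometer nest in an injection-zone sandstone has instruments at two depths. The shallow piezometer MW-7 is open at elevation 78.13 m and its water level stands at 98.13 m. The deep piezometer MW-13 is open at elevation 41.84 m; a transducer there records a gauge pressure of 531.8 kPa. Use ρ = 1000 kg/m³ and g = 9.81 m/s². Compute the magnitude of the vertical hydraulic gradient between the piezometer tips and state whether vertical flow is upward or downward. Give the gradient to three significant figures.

Total head at MW-7: h = 98.13 m (water level in the standpipe).
Pressure head at MW-13: ψ = P/(ρg) = 531.8×1000 / (1000 × 9.81) = 54.21 m.
Total head at MW-13: h = z + ψ = 41.84 + 54.21 = 96.05 m.
Δh = h(MW-7) − h(MW-13) = 98.13 − 96.05 = 2.08 m.
Vertical separation Δz = 78.13 − 41.84 = 36.29 m.
|i_v| = |Δh| / Δz = 2.08 / 36.29 = 0.0573.
Head is higher in the shallow piezometer, so vertical flow is downward (recharge condition).

|i_v| ≈ 0.0573; vertical flow is downward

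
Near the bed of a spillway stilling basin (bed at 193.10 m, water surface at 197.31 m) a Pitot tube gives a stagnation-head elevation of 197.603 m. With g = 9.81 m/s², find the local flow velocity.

v ≈ 2.40 m/s

Near the bed, under hydrostatic conditions, the piezometric head (z + ψ) equals the free-surface elevation, 197.31 m.
Velocity head = total − piezometric = 197.603 − 197.31 = 0.293 m.
v = √(2g·h_v) = √(2 × 9.81 × 0.293) = 2.40 m/s.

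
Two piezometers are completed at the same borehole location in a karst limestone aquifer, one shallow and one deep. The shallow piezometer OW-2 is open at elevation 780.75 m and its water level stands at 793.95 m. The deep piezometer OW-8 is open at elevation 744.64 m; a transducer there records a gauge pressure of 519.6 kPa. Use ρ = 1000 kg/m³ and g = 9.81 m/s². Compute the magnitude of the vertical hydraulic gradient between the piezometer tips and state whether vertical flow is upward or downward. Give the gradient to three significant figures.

Total head at OW-2: h = 793.95 m (water level in the standpipe).
Pressure head at OW-8: ψ = P/(ρg) = 519.6×1000 / (1000 × 9.81) = 52.97 m.
Total head at OW-8: h = z + ψ = 744.64 + 52.97 = 797.61 m.
Δh = h(OW-2) − h(OW-8) = 793.95 − 797.61 = -3.66 m.
Vertical separation Δz = 780.75 − 744.64 = 36.11 m.
|i_v| = |Δh| / Δz = 3.66 / 36.11 = 0.101.
Head is higher in the deep piezometer, so vertical flow is upward (discharge condition).

|i_v| ≈ 0.101; vertical flow is upward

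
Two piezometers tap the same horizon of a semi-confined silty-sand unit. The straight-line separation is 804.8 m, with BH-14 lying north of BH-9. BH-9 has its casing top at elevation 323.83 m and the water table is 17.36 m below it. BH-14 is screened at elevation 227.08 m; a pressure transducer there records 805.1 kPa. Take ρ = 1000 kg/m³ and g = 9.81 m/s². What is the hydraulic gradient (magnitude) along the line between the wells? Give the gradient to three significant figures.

Total head at BH-9: h = 323.83 − 17.36 = 306.47 m.
Pressure head at BH-14: ψ = P/(ρg) = 805.1×1000 / (1000 × 9.81) = 82.07 m.
Total head at BH-14: h = z + ψ = 227.08 + 82.07 = 309.15 m.
Head difference: h(BH-9) − h(BH-14) = 306.47 − 309.15 = -2.68 m.
Hydraulic gradient: i = |Δh| / L = 2.68 / 804.8 = 0.00333.

i ≈ 0.00333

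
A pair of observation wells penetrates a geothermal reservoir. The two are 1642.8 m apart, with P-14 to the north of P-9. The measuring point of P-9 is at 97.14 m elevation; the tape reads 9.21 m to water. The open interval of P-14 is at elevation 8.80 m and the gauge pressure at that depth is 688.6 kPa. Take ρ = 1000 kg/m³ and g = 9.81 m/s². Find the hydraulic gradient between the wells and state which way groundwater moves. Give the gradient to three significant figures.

Total head at P-9: h = 97.14 − 9.21 = 87.93 m.
Pressure head at P-14: ψ = P/(ρg) = 688.6×1000 / (1000 × 9.81) = 70.19 m.
Total head at P-14: h = z + ψ = 8.80 + 70.19 = 78.99 m.
Head difference: h(P-9) − h(P-14) = 87.93 − 78.99 = 8.94 m.
Hydraulic gradient: i = |Δh| / L = 8.94 / 1642.8 = 0.00544.
Flow is from higher to lower head: from P-9 toward P-14, i.e. toward the north.

i ≈ 0.00544; groundwater flows toward the north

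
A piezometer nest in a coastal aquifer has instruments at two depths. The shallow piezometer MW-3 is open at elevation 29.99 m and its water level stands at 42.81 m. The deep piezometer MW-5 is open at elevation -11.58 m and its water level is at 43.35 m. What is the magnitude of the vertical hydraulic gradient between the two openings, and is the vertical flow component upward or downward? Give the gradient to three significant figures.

Total head at MW-3: h = 42.81 m (water level in the standpipe).
Total head at MW-5: h = 43.35 m.
Δh = h(MW-3) − h(MW-5) = 42.81 − 43.35 = -0.54 m.
Vertical separation Δz = 29.99 − (-11.58) = 41.57 m.
|i_v| = |Δh| / Δz = 0.54 / 41.57 = 0.0130.
Head is higher in the deep piezometer, so vertical flow is upward (discharge condition).

|i_v| ≈ 0.0130; vertical flow is upward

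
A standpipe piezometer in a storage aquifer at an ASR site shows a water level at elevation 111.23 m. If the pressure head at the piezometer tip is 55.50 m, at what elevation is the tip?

z ≈ 55.73 m

z = h − ψ = 111.23 − 55.50 = 55.73 m.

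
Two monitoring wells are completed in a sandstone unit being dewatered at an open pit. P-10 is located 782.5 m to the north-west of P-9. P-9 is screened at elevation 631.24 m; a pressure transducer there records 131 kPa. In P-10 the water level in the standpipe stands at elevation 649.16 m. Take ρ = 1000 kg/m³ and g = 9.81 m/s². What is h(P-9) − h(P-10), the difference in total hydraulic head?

Pressure head at P-9: ψ = P/(ρg) = 131×1000 / (1000 × 9.81) = 13.35 m.
Total head at P-9: h = z + ψ = 631.24 + 13.35 = 644.59 m.
Total head at P-10: h = 649.16 m (water level in the piezometer is the total head).
Head difference: h(P-9) − h(P-10) = 644.59 − 649.16 = -4.57 m.

Δh ≈ -4.57 m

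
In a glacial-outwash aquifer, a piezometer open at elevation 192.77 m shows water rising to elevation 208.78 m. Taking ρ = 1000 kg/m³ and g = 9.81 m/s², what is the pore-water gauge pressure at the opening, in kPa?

Pressure head ψ = h − z = 208.78 − 192.77 = 16.01 m.
P = ρgψ = 1000 × 9.81 × 16.01 = 157058 Pa ≈ 157 kPa.

P ≈ 157 kPa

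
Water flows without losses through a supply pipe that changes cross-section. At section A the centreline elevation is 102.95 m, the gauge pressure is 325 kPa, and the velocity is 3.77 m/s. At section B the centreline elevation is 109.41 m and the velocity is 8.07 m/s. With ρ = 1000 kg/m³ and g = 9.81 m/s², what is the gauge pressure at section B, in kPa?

P₂ ≈ 236 kPa

Pressure head at A: ψ₁ = P₁/(ρg) = 325×1000 / (1000 × 9.81) = 33.13 m.
Velocity heads: v₁²/2g = 3.77²/19.62 = 0.724 m; v₂²/2g = 8.07²/19.62 = 3.319 m.
Total head H = z₁ + ψ₁ + v₁²/2g = 102.95 + 33.13 + 0.724 = 136.80 m.
ψ₂ = H − z₂ − v₂²/2g = 136.80 − 109.41 − 3.319 = 24.07 m.
P₂ = ρgψ₂ = 1000 × 9.81 × 24.07 ≈ 236 kPa.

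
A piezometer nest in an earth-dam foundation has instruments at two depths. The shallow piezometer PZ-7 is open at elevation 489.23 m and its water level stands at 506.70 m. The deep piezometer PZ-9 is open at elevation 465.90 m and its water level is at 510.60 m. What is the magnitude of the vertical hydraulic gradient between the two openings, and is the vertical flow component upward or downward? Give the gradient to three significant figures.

|i_v| ≈ 0.167; vertical flow is upward

Total head at PZ-7: h = 506.70 m (water level in the standpipe).
Total head at PZ-9: h = 510.60 m.
Δh = h(PZ-7) − h(PZ-9) = 506.70 − 510.60 = -3.90 m.
Vertical separation Δz = 489.23 − 465.90 = 23.33 m.
|i_v| = |Δh| / Δz = 3.90 / 23.33 = 0.167.
Head is higher in the deep piezometer, so vertical flow is upward (discharge condition).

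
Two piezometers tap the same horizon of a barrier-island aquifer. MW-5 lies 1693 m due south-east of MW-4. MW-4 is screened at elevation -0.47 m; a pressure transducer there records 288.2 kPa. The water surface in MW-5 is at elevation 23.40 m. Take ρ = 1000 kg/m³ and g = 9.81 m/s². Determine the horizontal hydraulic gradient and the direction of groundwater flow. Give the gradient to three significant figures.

i ≈ 0.00325; groundwater flows toward the south-east

Pressure head at MW-4: ψ = P/(ρg) = 288.2×1000 / (1000 × 9.81) = 29.38 m.
Total head at MW-4: h = z + ψ = -0.47 + 29.38 = 28.91 m.
Total head at MW-5: h = 23.40 m (water level in the piezometer is the total head).
Head difference: h(MW-4) − h(MW-5) = 28.91 − 23.40 = 5.51 m.
Hydraulic gradient: i = |Δh| / L = 5.51 / 1693 = 0.00325.
Flow is from higher to lower head: from MW-4 toward MW-5, i.e. toward the south-east.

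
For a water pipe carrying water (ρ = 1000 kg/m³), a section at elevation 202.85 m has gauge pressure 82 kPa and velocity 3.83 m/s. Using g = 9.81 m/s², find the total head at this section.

h ≈ 211.96 m

Pressure head ψ = P/(ρg) = 82×1000 / (1000 × 9.81) = 8.36 m.
Velocity head = v²/(2g) = 3.83² / (2 × 9.81) = 0.748 m.
h = z + ψ + v²/(2g) = 202.85 + 8.36 + 0.748 = 211.96 m.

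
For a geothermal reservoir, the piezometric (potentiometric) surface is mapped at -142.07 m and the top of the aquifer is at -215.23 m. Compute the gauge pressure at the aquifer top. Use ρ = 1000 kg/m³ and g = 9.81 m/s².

Pressure head at the aquifer top: ψ = h − z = -142.07 − (-215.23) = 73.16 m.
P = ρgψ = 1000 × 9.81 × 73.16 = 717700 Pa ≈ 718 kPa.

P ≈ 718 kPa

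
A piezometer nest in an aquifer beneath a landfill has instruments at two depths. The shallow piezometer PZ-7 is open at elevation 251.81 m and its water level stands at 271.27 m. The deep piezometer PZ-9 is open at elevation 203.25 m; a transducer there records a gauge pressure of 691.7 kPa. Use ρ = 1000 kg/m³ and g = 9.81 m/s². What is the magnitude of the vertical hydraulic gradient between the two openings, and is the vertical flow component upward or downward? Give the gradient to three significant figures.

|i_v| ≈ 0.0513; vertical flow is upward

Total head at PZ-7: h = 271.27 m (water level in the standpipe).
Pressure head at PZ-9: ψ = P/(ρg) = 691.7×1000 / (1000 × 9.81) = 70.51 m.
Total head at PZ-9: h = z + ψ = 203.25 + 70.51 = 273.76 m.
Δh = h(PZ-7) − h(PZ-9) = 271.27 − 273.76 = -2.49 m.
Vertical separation Δz = 251.81 − 203.25 = 48.56 m.
|i_v| = |Δh| / Δz = 2.49 / 48.56 = 0.0513.
Head is higher in the deep piezometer, so vertical flow is upward (discharge condition).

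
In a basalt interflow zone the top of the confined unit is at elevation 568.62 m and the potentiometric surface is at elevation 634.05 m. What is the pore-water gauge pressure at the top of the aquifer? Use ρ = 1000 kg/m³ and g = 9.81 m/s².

P ≈ 642 kPa

Pressure head at the aquifer top: ψ = h − z = 634.05 − 568.62 = 65.43 m.
P = ρgψ = 1000 × 9.81 × 65.43 = 641868 Pa ≈ 642 kPa.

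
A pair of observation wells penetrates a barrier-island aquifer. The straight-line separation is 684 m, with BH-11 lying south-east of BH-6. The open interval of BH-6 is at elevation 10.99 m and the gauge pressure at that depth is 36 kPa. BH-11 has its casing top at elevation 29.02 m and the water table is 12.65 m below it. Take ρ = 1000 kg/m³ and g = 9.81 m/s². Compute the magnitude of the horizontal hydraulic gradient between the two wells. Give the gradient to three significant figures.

i ≈ 0.00250

Pressure head at BH-6: ψ = P/(ρg) = 36×1000 / (1000 × 9.81) = 3.67 m.
Total head at BH-6: h = z + ψ = 10.99 + 3.67 = 14.66 m.
Total head at BH-11: h = 29.02 − 12.65 = 16.37 m.
Head difference: h(BH-6) − h(BH-11) = 14.66 − 16.37 = -1.71 m.
Hydraulic gradient: i = |Δh| / L = 1.71 / 684 = 0.00250.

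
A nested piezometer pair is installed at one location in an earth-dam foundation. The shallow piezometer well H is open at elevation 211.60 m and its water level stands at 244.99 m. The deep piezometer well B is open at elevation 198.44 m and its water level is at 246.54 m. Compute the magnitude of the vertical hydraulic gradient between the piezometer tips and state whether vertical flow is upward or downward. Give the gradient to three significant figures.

|i_v| ≈ 0.118; vertical flow is upward

Total head at well H: h = 244.99 m (water level in the standpipe).
Total head at well B: h = 246.54 m.
Δh = h(well H) − h(well B) = 244.99 − 246.54 = -1.55 m.
Vertical separation Δz = 211.60 − 198.44 = 13.16 m.
|i_v| = |Δh| / Δz = 1.55 / 13.16 = 0.118.
Head is higher in the deep piezometer, so vertical flow is upward (discharge condition).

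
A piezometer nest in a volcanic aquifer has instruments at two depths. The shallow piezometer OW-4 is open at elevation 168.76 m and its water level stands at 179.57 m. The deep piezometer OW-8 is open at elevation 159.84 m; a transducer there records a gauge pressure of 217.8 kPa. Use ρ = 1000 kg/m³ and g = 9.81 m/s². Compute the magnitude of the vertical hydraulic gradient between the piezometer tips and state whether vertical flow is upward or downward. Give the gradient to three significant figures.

Total head at OW-4: h = 179.57 m (water level in the standpipe).
Pressure head at OW-8: ψ = P/(ρg) = 217.8×1000 / (1000 × 9.81) = 22.20 m.
Total head at OW-8: h = z + ψ = 159.84 + 22.20 = 182.04 m.
Δh = h(OW-4) − h(OW-8) = 179.57 − 182.04 = -2.47 m.
Vertical separation Δz = 168.76 − 159.84 = 8.92 m.
|i_v| = |Δh| / Δz = 2.47 / 8.92 = 0.277.
Head is higher in the deep piezometer, so vertical flow is upward (discharge condition).

|i_v| ≈ 0.277; vertical flow is upward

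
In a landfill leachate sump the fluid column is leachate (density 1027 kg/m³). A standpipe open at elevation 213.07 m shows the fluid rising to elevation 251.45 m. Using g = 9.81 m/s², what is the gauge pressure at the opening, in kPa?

Pressure head ψ = h − z = 251.45 − 213.07 = 38.38 m.
P = ρgψ = 1027 × 9.81 × 38.38 = 386674 Pa ≈ 387 kPa.

P ≈ 387 kPa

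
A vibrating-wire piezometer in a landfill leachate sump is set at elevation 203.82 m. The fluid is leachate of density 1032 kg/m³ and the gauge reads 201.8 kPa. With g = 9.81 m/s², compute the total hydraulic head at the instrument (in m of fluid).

h ≈ 223.75 m

ψ = P/(ρg) = 201.8×1000 / (1032 × 9.81) = 19.93 m.
h = z + ψ = 203.82 + 19.93 = 223.75 m.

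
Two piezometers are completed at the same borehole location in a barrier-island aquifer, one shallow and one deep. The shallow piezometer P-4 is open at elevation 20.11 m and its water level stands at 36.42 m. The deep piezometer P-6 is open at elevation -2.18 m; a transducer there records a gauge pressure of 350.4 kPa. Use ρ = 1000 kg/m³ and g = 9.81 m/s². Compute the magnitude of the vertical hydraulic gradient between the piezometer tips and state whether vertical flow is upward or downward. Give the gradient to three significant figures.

Total head at P-4: h = 36.42 m (water level in the standpipe).
Pressure head at P-6: ψ = P/(ρg) = 350.4×1000 / (1000 × 9.81) = 35.72 m.
Total head at P-6: h = z + ψ = -2.18 + 35.72 = 33.54 m.
Δh = h(P-4) − h(P-6) = 36.42 − 33.54 = 2.88 m.
Vertical separation Δz = 20.11 − (-2.18) = 22.29 m.
|i_v| = |Δh| / Δz = 2.88 / 22.29 = 0.129.
Head is higher in the shallow piezometer, so vertical flow is downward (recharge condition).

|i_v| ≈ 0.129; vertical flow is downward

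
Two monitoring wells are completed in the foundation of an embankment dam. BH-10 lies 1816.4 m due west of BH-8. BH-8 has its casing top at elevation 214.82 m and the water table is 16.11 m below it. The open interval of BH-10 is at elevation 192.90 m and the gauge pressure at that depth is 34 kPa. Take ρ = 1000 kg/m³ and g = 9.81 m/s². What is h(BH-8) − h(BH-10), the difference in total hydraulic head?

Total head at BH-8: h = 214.82 − 16.11 = 198.71 m.
Pressure head at BH-10: ψ = P/(ρg) = 34×1000 / (1000 × 9.81) = 3.47 m.
Total head at BH-10: h = z + ψ = 192.90 + 3.47 = 196.37 m.
Head difference: h(BH-8) − h(BH-10) = 198.71 − 196.37 = 2.34 m.

Δh ≈ 2.34 m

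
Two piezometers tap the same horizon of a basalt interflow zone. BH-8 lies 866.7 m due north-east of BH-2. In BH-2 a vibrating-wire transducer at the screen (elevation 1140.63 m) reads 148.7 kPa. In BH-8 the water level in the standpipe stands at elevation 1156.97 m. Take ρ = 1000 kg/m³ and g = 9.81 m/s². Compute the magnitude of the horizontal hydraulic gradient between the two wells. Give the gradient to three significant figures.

Pressure head at BH-2: ψ = P/(ρg) = 148.7×1000 / (1000 × 9.81) = 15.16 m.
Total head at BH-2: h = z + ψ = 1140.63 + 15.16 = 1155.79 m.
Total head at BH-8: h = 1156.97 m (water level in the piezometer is the total head).
Head difference: h(BH-2) − h(BH-8) = 1155.79 − 1156.97 = -1.18 m.
Hydraulic gradient: i = |Δh| / L = 1.18 / 866.7 = 0.00136.

i ≈ 0.00136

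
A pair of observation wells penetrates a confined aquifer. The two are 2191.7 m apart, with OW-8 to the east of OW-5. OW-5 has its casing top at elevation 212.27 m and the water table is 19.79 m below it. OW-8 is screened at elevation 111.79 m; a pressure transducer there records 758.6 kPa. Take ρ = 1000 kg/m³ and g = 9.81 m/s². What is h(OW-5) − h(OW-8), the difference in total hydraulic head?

Total head at OW-5: h = 212.27 − 19.79 = 192.48 m.
Pressure head at OW-8: ψ = P/(ρg) = 758.6×1000 / (1000 × 9.81) = 77.33 m.
Total head at OW-8: h = z + ψ = 111.79 + 77.33 = 189.12 m.
Head difference: h(OW-5) − h(OW-8) = 192.48 − 189.12 = 3.36 m.

Δh ≈ 3.36 m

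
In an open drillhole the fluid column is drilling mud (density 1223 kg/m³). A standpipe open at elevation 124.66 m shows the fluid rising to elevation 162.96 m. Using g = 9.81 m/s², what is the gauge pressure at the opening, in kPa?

P ≈ 460 kPa

Pressure head ψ = h − z = 162.96 − 124.66 = 38.30 m.
P = ρgψ = 1223 × 9.81 × 38.30 = 459509 Pa ≈ 460 kPa.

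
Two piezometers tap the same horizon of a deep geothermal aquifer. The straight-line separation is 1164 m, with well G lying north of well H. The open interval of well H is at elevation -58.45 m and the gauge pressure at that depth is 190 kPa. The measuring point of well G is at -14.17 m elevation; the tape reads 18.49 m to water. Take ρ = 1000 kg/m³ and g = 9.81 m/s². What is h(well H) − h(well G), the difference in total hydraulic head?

Pressure head at well H: ψ = P/(ρg) = 190×1000 / (1000 × 9.81) = 19.37 m.
Total head at well H: h = z + ψ = -58.45 + 19.37 = -39.08 m.
Total head at well G: h = -14.17 − 18.49 = -32.66 m.
Head difference: h(well H) − h(well G) = -39.08 − (-32.66) = -6.42 m.

Δh ≈ -6.42 m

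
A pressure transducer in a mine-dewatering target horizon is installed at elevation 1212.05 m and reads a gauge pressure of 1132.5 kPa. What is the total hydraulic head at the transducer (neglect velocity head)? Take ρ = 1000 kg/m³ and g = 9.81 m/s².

h ≈ 1327.49 m

ψ = P/(ρg) = 1132.5×1000 / (1000 × 9.81) = 115.44 m.
h = z + ψ = 1212.05 + 115.44 = 1327.49 m.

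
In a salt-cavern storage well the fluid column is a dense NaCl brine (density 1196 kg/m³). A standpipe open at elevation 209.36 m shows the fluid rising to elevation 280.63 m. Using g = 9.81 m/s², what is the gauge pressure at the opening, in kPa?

P ≈ 836 kPa

Pressure head ψ = h − z = 280.63 − 209.36 = 71.27 m.
P = ρgψ = 1196 × 9.81 × 71.27 = 836194 Pa ≈ 836 kPa.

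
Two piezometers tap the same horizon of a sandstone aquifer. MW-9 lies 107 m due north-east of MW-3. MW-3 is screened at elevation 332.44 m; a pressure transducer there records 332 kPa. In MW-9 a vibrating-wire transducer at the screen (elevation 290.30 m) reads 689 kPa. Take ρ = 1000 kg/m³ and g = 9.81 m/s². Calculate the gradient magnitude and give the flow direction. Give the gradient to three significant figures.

i ≈ 0.0537; groundwater flows toward the north-east

Pressure head at MW-3: ψ = P/(ρg) = 332×1000 / (1000 × 9.81) = 33.84 m.
Total head at MW-3: h = z + ψ = 332.44 + 33.84 = 366.28 m.
Pressure head at MW-9: ψ = P/(ρg) = 689×1000 / (1000 × 9.81) = 70.23 m.
Total head at MW-9: h = z + ψ = 290.30 + 70.23 = 360.53 m.
Head difference: h(MW-3) − h(MW-9) = 366.28 − 360.53 = 5.75 m.
Hydraulic gradient: i = |Δh| / L = 5.75 / 107 = 0.0537.
Flow is from higher to lower head: from MW-3 toward MW-9, i.e. toward the north-east.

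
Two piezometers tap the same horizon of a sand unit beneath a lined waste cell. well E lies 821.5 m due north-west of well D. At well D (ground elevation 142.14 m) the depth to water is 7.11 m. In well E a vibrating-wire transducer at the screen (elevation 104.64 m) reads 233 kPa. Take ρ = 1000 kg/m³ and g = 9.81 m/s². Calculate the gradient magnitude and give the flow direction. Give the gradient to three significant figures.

i ≈ 0.00808; groundwater flows toward the north-west

Total head at well D: h = 142.14 − 7.11 = 135.03 m.
Pressure head at well E: ψ = P/(ρg) = 233×1000 / (1000 × 9.81) = 23.75 m.
Total head at well E: h = z + ψ = 104.64 + 23.75 = 128.39 m.
Head difference: h(well D) − h(well E) = 135.03 − 128.39 = 6.64 m.
Hydraulic gradient: i = |Δh| / L = 6.64 / 821.5 = 0.00808.
Flow is from higher to lower head: from well D toward well E, i.e. toward the north-west.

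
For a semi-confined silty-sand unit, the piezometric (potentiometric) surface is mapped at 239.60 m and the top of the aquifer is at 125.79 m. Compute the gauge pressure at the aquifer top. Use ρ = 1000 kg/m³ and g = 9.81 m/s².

P ≈ 1120 kPa

Pressure head at the aquifer top: ψ = h − z = 239.60 − 125.79 = 113.81 m.
P = ρgψ = 1000 × 9.81 × 113.81 = 1116476 Pa ≈ 1120 kPa.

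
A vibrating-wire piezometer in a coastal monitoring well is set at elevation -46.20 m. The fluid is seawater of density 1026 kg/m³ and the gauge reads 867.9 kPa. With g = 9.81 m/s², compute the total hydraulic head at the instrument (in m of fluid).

ψ = P/(ρg) = 867.9×1000 / (1026 × 9.81) = 86.23 m.
h = z + ψ = -46.20 + 86.23 = 40.03 m.

h ≈ 40.03 m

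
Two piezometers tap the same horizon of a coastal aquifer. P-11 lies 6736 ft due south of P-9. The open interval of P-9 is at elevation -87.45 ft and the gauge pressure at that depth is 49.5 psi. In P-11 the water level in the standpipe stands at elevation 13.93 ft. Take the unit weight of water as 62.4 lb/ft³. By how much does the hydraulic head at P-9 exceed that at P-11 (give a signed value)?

Δh ≈ 12.85 ft

Pressure head at P-9: ψ = 144·P/γ = 144 × 49.5 / 62.4 = 114.23 ft.
Total head at P-9: h = z + ψ = -87.45 + 114.23 = 26.78 ft.
Total head at P-11: h = 13.93 ft (water level in the piezometer is the total head).
Head difference: h(P-9) − h(P-11) = 26.78 − 13.93 = 12.85 ft.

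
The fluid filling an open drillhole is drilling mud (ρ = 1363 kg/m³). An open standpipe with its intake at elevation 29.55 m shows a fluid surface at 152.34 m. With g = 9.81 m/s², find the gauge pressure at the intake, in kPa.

Pressure head ψ = h − z = 152.34 − 29.55 = 122.79 m.
P = ρgψ = 1363 × 9.81 × 122.79 = 1641829 Pa ≈ 1640 kPa.

P ≈ 1640 kPa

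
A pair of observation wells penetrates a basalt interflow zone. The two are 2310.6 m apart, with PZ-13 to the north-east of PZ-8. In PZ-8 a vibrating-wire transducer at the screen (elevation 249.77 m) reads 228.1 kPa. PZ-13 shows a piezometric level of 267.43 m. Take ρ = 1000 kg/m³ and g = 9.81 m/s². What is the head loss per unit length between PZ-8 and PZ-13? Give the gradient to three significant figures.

Pressure head at PZ-8: ψ = P/(ρg) = 228.1×1000 / (1000 × 9.81) = 23.25 m.
Total head at PZ-8: h = z + ψ = 249.77 + 23.25 = 273.02 m.
Total head at PZ-13: h = 267.43 m (water level in the piezometer is the total head).
Head difference: h(PZ-8) − h(PZ-13) = 273.02 − 267.43 = 5.59 m.
Hydraulic gradient: i = |Δh| / L = 5.59 / 2310.6 = 0.00242.

i ≈ 0.00242 m/m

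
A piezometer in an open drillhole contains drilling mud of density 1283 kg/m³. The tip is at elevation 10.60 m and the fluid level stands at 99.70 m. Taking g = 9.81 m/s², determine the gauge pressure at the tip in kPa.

P ≈ 1120 kPa

Pressure head ψ = h − z = 99.70 − 10.60 = 89.10 m.
P = ρgψ = 1283 × 9.81 × 89.10 = 1121433 Pa ≈ 1120 kPa.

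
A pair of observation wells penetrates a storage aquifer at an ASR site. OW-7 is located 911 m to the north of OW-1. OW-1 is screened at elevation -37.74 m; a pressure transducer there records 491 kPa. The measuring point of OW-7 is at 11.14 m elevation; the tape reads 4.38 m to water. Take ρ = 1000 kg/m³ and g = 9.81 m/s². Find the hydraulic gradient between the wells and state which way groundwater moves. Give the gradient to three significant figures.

i ≈ 0.00609; groundwater flows toward the north

Pressure head at OW-1: ψ = P/(ρg) = 491×1000 / (1000 × 9.81) = 50.05 m.
Total head at OW-1: h = z + ψ = -37.74 + 50.05 = 12.31 m.
Total head at OW-7: h = 11.14 − 4.38 = 6.76 m.
Head difference: h(OW-1) − h(OW-7) = 12.31 − 6.76 = 5.55 m.
Hydraulic gradient: i = |Δh| / L = 5.55 / 911 = 0.00609.
Flow is from higher to lower head: from OW-1 toward OW-7, i.e. toward the north.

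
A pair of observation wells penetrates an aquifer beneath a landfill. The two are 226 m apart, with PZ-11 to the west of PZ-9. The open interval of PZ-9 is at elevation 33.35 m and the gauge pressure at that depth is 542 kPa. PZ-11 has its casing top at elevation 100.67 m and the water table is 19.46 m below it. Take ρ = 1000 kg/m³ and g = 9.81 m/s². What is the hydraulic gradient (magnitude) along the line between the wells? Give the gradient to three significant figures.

Pressure head at PZ-9: ψ = P/(ρg) = 542×1000 / (1000 × 9.81) = 55.25 m.
Total head at PZ-9: h = z + ψ = 33.35 + 55.25 = 88.60 m.
Total head at PZ-11: h = 100.67 − 19.46 = 81.21 m.
Head difference: h(PZ-9) − h(PZ-11) = 88.60 − 81.21 = 7.39 m.
Hydraulic gradient: i = |Δh| / L = 7.39 / 226 = 0.0327.

i ≈ 0.0327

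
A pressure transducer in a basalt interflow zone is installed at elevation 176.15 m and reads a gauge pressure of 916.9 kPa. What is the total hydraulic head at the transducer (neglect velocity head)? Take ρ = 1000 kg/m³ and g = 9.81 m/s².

ψ = P/(ρg) = 916.9×1000 / (1000 × 9.81) = 93.47 m.
h = z + ψ = 176.15 + 93.47 = 269.62 m.

h ≈ 269.62 m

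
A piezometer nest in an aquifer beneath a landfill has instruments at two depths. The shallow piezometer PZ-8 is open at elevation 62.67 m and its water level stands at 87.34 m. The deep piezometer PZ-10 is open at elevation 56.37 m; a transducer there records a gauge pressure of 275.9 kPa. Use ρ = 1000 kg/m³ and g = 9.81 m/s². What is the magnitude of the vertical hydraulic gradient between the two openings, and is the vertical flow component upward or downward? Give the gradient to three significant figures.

|i_v| ≈ 0.452; vertical flow is downward

Total head at PZ-8: h = 87.34 m (water level in the standpipe).
Pressure head at PZ-10: ψ = P/(ρg) = 275.9×1000 / (1000 × 9.81) = 28.12 m.
Total head at PZ-10: h = z + ψ = 56.37 + 28.12 = 84.49 m.
Δh = h(PZ-8) − h(PZ-10) = 87.34 − 84.49 = 2.85 m.
Vertical separation Δz = 62.67 − 56.37 = 6.30 m.
|i_v| = |Δh| / Δz = 2.85 / 6.30 = 0.452.
Head is higher in the shallow piezometer, so vertical flow is downward (recharge condition).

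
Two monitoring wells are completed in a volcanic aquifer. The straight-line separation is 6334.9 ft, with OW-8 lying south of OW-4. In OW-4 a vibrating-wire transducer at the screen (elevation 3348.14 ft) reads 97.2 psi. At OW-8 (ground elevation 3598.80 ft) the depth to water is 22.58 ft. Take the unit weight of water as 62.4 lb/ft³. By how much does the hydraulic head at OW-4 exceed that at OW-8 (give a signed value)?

Pressure head at OW-4: ψ = 144·P/γ = 144 × 97.2 / 62.4 = 224.31 ft.
Total head at OW-4: h = z + ψ = 3348.14 + 224.31 = 3572.45 ft.
Total head at OW-8: h = 3598.80 − 22.58 = 3576.22 ft.
Head difference: h(OW-4) − h(OW-8) = 3572.45 − 3576.22 = -3.77 ft.

Δh ≈ -3.77 ft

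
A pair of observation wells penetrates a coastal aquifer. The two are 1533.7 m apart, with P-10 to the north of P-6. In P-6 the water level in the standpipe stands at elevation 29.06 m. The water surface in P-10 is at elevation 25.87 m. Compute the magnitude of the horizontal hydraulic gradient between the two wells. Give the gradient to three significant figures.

i ≈ 0.00208

Total head at P-6: h = 29.06 m (water level in the piezometer is the total head).
Total head at P-10: h = 25.87 m (water level in the piezometer is the total head).
Head difference: h(P-6) − h(P-10) = 29.06 − 25.87 = 3.19 m.
Hydraulic gradient: i = |Δh| / L = 3.19 / 1533.7 = 0.00208.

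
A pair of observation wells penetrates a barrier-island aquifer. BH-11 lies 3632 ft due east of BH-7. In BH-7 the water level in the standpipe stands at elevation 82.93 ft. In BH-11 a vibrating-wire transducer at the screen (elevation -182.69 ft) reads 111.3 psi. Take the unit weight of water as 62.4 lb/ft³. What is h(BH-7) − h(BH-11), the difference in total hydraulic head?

Total head at BH-7: h = 82.93 ft (water level in the piezometer is the total head).
Pressure head at BH-11: ψ = 144·P/γ = 144 × 111.3 / 62.4 = 256.85 ft.
Total head at BH-11: h = z + ψ = -182.69 + 256.85 = 74.16 ft.
Head difference: h(BH-7) − h(BH-11) = 82.93 − 74.16 = 8.77 ft.

Δh ≈ 8.77 ft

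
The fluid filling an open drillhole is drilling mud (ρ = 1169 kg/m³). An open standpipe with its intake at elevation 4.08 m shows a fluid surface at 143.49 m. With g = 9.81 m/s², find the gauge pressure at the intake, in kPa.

P ≈ 1600 kPa

Pressure head ψ = h − z = 143.49 − 4.08 = 139.41 m.
P = ρgψ = 1169 × 9.81 × 139.41 = 1598739 Pa ≈ 1600 kPa.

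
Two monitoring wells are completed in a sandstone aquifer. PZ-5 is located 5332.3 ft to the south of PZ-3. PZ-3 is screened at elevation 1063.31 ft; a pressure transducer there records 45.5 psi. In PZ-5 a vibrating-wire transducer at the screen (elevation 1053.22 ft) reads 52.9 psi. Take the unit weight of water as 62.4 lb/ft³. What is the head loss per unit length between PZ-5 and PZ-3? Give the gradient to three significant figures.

i ≈ 0.00131 ft/ft

Pressure head at PZ-3: ψ = 144·P/γ = 144 × 45.5 / 62.4 = 105.00 ft.
Total head at PZ-3: h = z + ψ = 1063.31 + 105.00 = 1168.31 ft.
Pressure head at PZ-5: ψ = 144·P/γ = 144 × 52.9 / 62.4 = 122.08 ft.
Total head at PZ-5: h = z + ψ = 1053.22 + 122.08 = 1175.30 ft.
Head difference: h(PZ-3) − h(PZ-5) = 1168.31 − 1175.30 = -6.99 ft.
Hydraulic gradient: i = |Δh| / L = 6.99 / 5332.3 = 0.00131.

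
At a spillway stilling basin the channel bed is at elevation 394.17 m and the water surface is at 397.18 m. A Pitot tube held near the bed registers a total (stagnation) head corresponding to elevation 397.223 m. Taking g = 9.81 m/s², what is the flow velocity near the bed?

v ≈ 0.919 m/s

Near the bed, under hydrostatic conditions, the piezometric head (z + ψ) equals the free-surface elevation, 397.18 m.
Velocity head = total − piezometric = 397.223 − 397.18 = 0.043 m.
v = √(2g·h_v) = √(2 × 9.81 × 0.043) = 0.919 m/s.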